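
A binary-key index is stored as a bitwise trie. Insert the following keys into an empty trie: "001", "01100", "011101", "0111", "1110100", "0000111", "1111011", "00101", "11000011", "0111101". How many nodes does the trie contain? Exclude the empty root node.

37

Insert word by word; a character creates a node only if that edge doesn't already exist:
  "001" → 3 new (0, 0, 1)
  "01100" → prefix "0" already present; 4 new (1, 1, 0, 0)
  "011101" → prefix "011" already present; 3 new (1, 0, 1)
  "0111" → prefix "0111" already present; 0 new (none)
  "1110100" → 7 new (1, 1, 1, 0, 1, 0, 0)
  "0000111" → prefix "00" already present; 5 new (0, 0, 1, 1, 1)
  "1111011" → prefix "111" already present; 4 new (1, 0, 1, 1)
  "00101" → prefix "001" already present; 2 new (0, 1)
  "11000011" → prefix "11" already present; 6 new (0, 0, 0, 0, 1, 1)
  "0111101" → prefix "0111" already present; 3 new (1, 0, 1)
Total nodes = 3 + 4 + 3 + 0 + 7 + 5 + 4 + 2 + 6 + 3 = 37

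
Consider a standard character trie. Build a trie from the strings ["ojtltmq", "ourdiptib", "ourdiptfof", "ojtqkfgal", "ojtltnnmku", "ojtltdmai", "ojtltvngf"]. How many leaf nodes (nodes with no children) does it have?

Leaves are exactly the stored words that no other stored word extends.
Those words: "ojtltdmai", "ojtltmq", "ojtltnnmku", "ojtltvngf", "ojtqkfgal", "ourdiptfof", "ourdiptib"
Leaf count: 7

7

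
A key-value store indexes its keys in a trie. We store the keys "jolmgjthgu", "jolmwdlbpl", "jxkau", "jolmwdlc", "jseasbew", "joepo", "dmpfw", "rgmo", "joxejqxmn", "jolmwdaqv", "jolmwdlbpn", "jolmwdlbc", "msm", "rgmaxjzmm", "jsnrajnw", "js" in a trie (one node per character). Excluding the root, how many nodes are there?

Insert word by word; a character creates a node only if that edge doesn't already exist:
  "jolmgjthgu" → 10 new (j, o, l, m, g, j, t, h, g, u)
  "jolmwdlbpl" → prefix "jolm" already present; 6 new (w, d, l, b, p, l)
  "jxkau" → prefix "j" already present; 4 new (x, k, a, u)
  "jolmwdlc" → prefix "jolmwdl" already present; 1 new (c)
  "jseasbew" → prefix "j" already present; 7 new (s, e, a, s, b, e, w)
  "joepo" → prefix "jo" already present; 3 new (e, p, o)
  "dmpfw" → 5 new (d, m, p, f, w)
  "rgmo" → 4 new (r, g, m, o)
  "joxejqxmn" → prefix "jo" already present; 7 new (x, e, j, q, x, m, n)
  "jolmwdaqv" → prefix "jolmwd" already present; 3 new (a, q, v)
  "jolmwdlbpn" → prefix "jolmwdlbp" already present; 1 new (n)
  "jolmwdlbc" → prefix "jolmwdlb" already present; 1 new (c)
  "msm" → 3 new (m, s, m)
  "rgmaxjzmm" → prefix "rgm" already present; 6 new (a, x, j, z, m, m)
  "jsnrajnw" → prefix "js" already present; 6 new (n, r, a, j, n, w)
  "js" → prefix "js" already present; 0 new (none)
Total nodes = 10 + 6 + 4 + 1 + 7 + 3 + 5 + 4 + 7 + 3 + 1 + 1 + 3 + 6 + 6 + 0 = 67

67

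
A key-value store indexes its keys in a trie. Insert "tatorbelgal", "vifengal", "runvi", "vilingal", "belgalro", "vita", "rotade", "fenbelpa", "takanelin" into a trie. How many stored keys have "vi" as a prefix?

3

Filter for entries beginning with "vi":
Matches: "vifengal", "vilingal", "vita"
Count: 3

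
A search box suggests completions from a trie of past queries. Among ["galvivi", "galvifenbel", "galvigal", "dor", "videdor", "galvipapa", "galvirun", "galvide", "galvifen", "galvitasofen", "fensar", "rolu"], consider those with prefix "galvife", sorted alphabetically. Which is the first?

Filter for "galvife…" and sort: "galvifen", "galvifenbel"
The 1st is galvifen.

galvifen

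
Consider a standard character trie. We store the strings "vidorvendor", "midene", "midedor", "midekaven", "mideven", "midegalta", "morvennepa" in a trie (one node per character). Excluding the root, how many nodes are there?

42

Trace insertions, counting only characters that open a new branch:
  "vidorvendor" → 11 new (v, i, d, o, r, v, e, n, d, o, r)
  "midene" → 6 new (m, i, d, e, n, e)
  "midedor" → prefix "mide" already present; 3 new (d, o, r)
  "midekaven" → prefix "mide" already present; 5 new (k, a, v, e, n)
  "mideven" → prefix "mide" already present; 3 new (v, e, n)
  "midegalta" → prefix "mide" already present; 5 new (g, a, l, t, a)
  "morvennepa" → prefix "m" already present; 9 new (o, r, v, e, n, n, e, p, a)
Total nodes = 11 + 6 + 3 + 5 + 3 + 5 + 9 = 42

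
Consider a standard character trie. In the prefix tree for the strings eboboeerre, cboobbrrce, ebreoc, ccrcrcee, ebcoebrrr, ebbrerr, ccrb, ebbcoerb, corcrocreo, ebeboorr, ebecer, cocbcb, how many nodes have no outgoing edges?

Leaves are exactly the stored words that no other stored word extends.
Those words: "cboobbrrce", "ccrb", "ccrcrcee", "cocbcb", "corcrocreo", "ebbcoerb", "ebbrerr", "ebcoebrrr", "ebeboorr", "ebecer", "eboboeerre", "ebreoc"
Leaf count: 12

12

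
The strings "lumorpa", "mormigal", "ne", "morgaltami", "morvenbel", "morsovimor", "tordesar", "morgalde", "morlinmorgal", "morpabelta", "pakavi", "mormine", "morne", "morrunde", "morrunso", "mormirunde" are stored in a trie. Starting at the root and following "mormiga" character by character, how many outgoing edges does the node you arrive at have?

Walk "mormiga" from the root, arriving at one node.
Distinct next characters after "mormiga": l.
That node has 1 child edge.

1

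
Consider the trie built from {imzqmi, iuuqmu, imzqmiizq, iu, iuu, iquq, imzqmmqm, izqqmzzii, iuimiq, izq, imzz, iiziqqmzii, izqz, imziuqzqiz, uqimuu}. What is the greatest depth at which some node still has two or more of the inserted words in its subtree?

Equivalently: take the maximum, over all pairs, of their longest common prefix length.
e.g. "imzqmi" and "imzqmiizq" share the prefix "imzqmi" of length 6; no pair shares a longer one.
Longest shared-prefix length: 6

6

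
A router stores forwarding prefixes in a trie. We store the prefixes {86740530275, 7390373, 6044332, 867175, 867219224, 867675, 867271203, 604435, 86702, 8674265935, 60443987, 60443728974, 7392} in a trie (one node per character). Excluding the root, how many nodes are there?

61

Insert word by word; a character creates a node only if that edge doesn't already exist:
  "86740530275" → 11 new (8, 6, 7, 4, 0, 5, 3, 0, 2, 7, 5)
  "7390373" → 7 new (7, 3, 9, 0, 3, 7, 3)
  "6044332" → 7 new (6, 0, 4, 4, 3, 3, 2)
  "867175" → prefix "867" already present; 3 new (1, 7, 5)
  "867219224" → prefix "867" already present; 6 new (2, 1, 9, 2, 2, 4)
  "867675" → prefix "867" already present; 3 new (6, 7, 5)
  "867271203" → prefix "8672" already present; 5 new (7, 1, 2, 0, 3)
  "604435" → prefix "60443" already present; 1 new (5)
  "86702" → prefix "867" already present; 2 new (0, 2)
  "8674265935" → prefix "8674" already present; 6 new (2, 6, 5, 9, 3, 5)
  "60443987" → prefix "60443" already present; 3 new (9, 8, 7)
  "60443728974" → prefix "60443" already present; 6 new (7, 2, 8, 9, 7, 4)
  "7392" → prefix "739" already present; 1 new (2)
Total nodes = 11 + 7 + 7 + 3 + 6 + 3 + 5 + 1 + 2 + 6 + 3 + 6 + 1 = 61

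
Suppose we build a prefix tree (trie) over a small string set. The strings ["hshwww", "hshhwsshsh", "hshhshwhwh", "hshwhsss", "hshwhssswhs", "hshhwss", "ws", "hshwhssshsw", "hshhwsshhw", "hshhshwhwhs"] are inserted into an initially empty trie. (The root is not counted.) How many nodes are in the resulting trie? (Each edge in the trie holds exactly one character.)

Trie structure (* marks end of a word):
(root)
├─ h
│  └─ s
│     └─ h
│        ├─ h
│        │  ├─ s
│        │  │  └─ h
│        │  │     └─ w
│        │  │        └─ h
│        │  │           └─ w
│        │  │              └─ h *
│        │  │                 └─ s *
│        │  └─ w
│        │     └─ s
│        │        └─ s *
│        │           └─ h
│        │              ├─ h
│        │              │  └─ w *
│        │              └─ s
│        │                 └─ h *
│        └─ w
│           ├─ h
│           │  └─ s
│           │     └─ s
│           │        └─ s *
│           │           ├─ h
│           │           │  └─ s
│           │           │     └─ w *
│           │           └─ w
│           │              └─ h
│           │                 └─ s *
│           └─ w
│              └─ w *
└─ w
   └─ s *
Counting every labelled node above: 34.

34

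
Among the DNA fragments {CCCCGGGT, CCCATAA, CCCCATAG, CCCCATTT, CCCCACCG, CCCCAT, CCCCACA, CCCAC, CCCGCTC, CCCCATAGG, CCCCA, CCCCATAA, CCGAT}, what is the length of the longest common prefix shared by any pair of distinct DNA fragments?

Equivalently: take the maximum, over all pairs, of their longest common prefix length.
e.g. "CCCCATAG" and "CCCCATAGG" share the prefix "CCCCATAG" of length 8; no pair shares a longer one.
Longest shared-prefix length: 8

8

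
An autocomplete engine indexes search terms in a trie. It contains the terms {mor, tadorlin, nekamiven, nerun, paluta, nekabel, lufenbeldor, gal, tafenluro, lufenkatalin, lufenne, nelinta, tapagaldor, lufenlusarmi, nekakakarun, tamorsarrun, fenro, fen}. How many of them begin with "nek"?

3

Traverse to the node for "nek", then collect every word in that subtree.
Words under "nek": nekabel, nekakakarun, nekamiven
Count: 3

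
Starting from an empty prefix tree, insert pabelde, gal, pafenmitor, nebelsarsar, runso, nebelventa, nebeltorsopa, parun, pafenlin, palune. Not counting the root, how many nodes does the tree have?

56

Insert word by word; a character creates a node only if that edge doesn't already exist:
  "pabelde" → 7 new (p, a, b, e, l, d, e)
  "gal" → 3 new (g, a, l)
  "pafenmitor" → prefix "pa" already present; 8 new (f, e, n, m, i, t, o, r)
  "nebelsarsar" → 11 new (n, e, b, e, l, s, a, r, s, a, r)
  "runso" → 5 new (r, u, n, s, o)
  "nebelventa" → prefix "nebel" already present; 5 new (v, e, n, t, a)
  "nebeltorsopa" → prefix "nebel" already present; 7 new (t, o, r, s, o, p, a)
  "parun" → prefix "pa" already present; 3 new (r, u, n)
  "pafenlin" → prefix "pafen" already present; 3 new (l, i, n)
  "palune" → prefix "pa" already present; 4 new (l, u, n, e)
Total nodes = 7 + 3 + 8 + 11 + 5 + 5 + 7 + 3 + 3 + 4 = 56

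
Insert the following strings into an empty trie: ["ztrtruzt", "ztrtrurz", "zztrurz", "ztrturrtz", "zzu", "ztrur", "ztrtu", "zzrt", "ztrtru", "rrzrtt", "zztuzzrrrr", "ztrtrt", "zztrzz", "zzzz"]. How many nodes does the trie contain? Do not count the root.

Insert word by word; a character creates a node only if that edge doesn't already exist:
  "ztrtruzt" → 8 new (z, t, r, t, r, u, z, t)
  "ztrtrurz" → prefix "ztrtru" already present; 2 new (r, z)
  "zztrurz" → prefix "z" already present; 6 new (z, t, r, u, r, z)
  "ztrturrtz" → prefix "ztrt" already present; 5 new (u, r, r, t, z)
  "zzu" → prefix "zz" already present; 1 new (u)
  "ztrur" → prefix "ztr" already present; 2 new (u, r)
  "ztrtu" → prefix "ztrtu" already present; 0 new (none)
  "zzrt" → prefix "zz" already present; 2 new (r, t)
  "ztrtru" → prefix "ztrtru" already present; 0 new (none)
  "rrzrtt" → 6 new (r, r, z, r, t, t)
  "zztuzzrrrr" → prefix "zzt" already present; 7 new (u, z, z, r, r, r, r)
  "ztrtrt" → prefix "ztrtr" already present; 1 new (t)
  "zztrzz" → prefix "zztr" already present; 2 new (z, z)
  "zzzz" → prefix "zz" already present; 2 new (z, z)
Total nodes = 8 + 2 + 6 + 5 + 1 + 2 + 0 + 2 + 0 + 6 + 7 + 1 + 2 + 2 = 44

44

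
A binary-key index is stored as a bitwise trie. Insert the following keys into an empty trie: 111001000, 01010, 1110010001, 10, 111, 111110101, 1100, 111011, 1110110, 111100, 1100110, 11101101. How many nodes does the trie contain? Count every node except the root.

33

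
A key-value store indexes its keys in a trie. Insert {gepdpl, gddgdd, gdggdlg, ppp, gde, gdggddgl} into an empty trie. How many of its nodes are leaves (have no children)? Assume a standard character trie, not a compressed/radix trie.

6

A leaf is a node with no children — equivalently, the end of a word that is not a proper prefix of any other stored word.
Those words: "gddgdd", "gde", "gdggddgl", "gdggdlg", "gepdpl", "ppp"
Leaf count: 6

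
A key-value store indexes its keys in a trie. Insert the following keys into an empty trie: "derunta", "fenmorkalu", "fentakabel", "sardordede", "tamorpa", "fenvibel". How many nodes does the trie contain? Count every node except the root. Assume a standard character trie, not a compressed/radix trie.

46

Trace insertions, counting only characters that open a new branch:
  "derunta" → 7 new (d, e, r, u, n, t, a)
  "fenmorkalu" → 10 new (f, e, n, m, o, r, k, a, l, u)
  "fentakabel" → prefix "fen" already present; 7 new (t, a, k, a, b, e, l)
  "sardordede" → 10 new (s, a, r, d, o, r, d, e, d, e)
  "tamorpa" → 7 new (t, a, m, o, r, p, a)
  "fenvibel" → prefix "fen" already present; 5 new (v, i, b, e, l)
Total nodes = 7 + 10 + 7 + 10 + 7 + 5 = 46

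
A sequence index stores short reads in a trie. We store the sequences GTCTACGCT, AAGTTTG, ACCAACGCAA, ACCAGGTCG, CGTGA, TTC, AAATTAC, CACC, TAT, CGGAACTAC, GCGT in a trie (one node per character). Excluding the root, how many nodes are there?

58

Insert word by word; a character creates a node only if that edge doesn't already exist:
  "GTCTACGCT" → 9 new (G, T, C, T, A, C, G, C, T)
  "AAGTTTG" → 7 new (A, A, G, T, T, T, G)
  "ACCAACGCAA" → prefix "A" already present; 9 new (C, C, A, A, C, G, C, A, A)
  "ACCAGGTCG" → prefix "ACCA" already present; 5 new (G, G, T, C, G)
  "CGTGA" → 5 new (C, G, T, G, A)
  "TTC" → 3 new (T, T, C)
  "AAATTAC" → prefix "AA" already present; 5 new (A, T, T, A, C)
  "CACC" → prefix "C" already present; 3 new (A, C, C)
  "TAT" → prefix "T" already present; 2 new (A, T)
  "CGGAACTAC" → prefix "CG" already present; 7 new (G, A, A, C, T, A, C)
  "GCGT" → prefix "G" already present; 3 new (C, G, T)
Total nodes = 9 + 7 + 9 + 5 + 5 + 3 + 5 + 3 + 2 + 7 + 3 = 58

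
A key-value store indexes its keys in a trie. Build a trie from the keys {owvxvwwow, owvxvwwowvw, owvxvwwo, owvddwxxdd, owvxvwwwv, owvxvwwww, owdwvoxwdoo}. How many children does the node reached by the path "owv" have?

2

Walk "owv" from the root, arriving at one node.
Characters that immediately follow "owv" among the stored strings: {d, x}.
That node has 2 child edges.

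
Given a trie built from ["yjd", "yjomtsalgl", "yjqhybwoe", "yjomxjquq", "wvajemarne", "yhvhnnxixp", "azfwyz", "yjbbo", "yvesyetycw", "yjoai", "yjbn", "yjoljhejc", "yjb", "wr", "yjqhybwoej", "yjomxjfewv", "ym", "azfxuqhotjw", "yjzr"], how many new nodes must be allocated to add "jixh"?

Nothing in the trie begins with "j"; the whole of "jixh" is new.
4 − 0 = 4 new nodes.

4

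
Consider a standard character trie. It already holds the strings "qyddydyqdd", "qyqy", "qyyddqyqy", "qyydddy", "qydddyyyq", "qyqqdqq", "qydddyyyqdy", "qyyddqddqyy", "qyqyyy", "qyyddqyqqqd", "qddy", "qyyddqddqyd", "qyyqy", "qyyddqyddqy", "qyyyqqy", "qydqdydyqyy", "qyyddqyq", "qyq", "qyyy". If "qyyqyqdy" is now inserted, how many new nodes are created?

Walking "qyyqyqdy" from the root, the first 5 characters ("qyyqy") follow existing edges; "q" is the first miss.
So 8 − 5 = 3 new nodes.

3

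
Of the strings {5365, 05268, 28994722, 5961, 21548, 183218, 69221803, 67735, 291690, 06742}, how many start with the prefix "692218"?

1

Filter for entries beginning with "692218":
Matches: "69221803"
Count: 1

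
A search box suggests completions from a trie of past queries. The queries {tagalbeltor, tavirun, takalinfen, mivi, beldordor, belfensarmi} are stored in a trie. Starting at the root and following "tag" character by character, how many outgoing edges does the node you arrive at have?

The children of the "tag" node are the distinct next characters among strings starting with "tag".
Distinct next characters after "tag": a.
That node has 1 child edge.

1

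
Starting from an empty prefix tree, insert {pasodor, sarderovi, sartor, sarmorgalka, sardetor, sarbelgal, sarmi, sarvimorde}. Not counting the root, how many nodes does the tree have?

Trace insertions, counting only characters that open a new branch:
  "pasodor" → 7 new (p, a, s, o, d, o, r)
  "sarderovi" → 9 new (s, a, r, d, e, r, o, v, i)
  "sartor" → prefix "sar" already present; 3 new (t, o, r)
  "sarmorgalka" → prefix "sar" already present; 8 new (m, o, r, g, a, l, k, a)
  "sardetor" → prefix "sarde" already present; 3 new (t, o, r)
  "sarbelgal" → prefix "sar" already present; 6 new (b, e, l, g, a, l)
  "sarmi" → prefix "sarm" already present; 1 new (i)
  "sarvimorde" → prefix "sar" already present; 7 new (v, i, m, o, r, d, e)
Total nodes = 7 + 9 + 3 + 8 + 3 + 6 + 1 + 7 = 44

44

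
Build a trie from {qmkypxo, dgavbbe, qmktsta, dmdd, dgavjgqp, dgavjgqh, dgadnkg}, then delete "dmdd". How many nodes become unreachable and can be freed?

Walk "dmdd" from the leaf back toward the root, removing each node that no remaining word uses.
The suffix "mdd" (3 nodes) is used only by "dmdd"; the node for "d" still has the child "g", so pruning stops there.
Nodes removed: 3

3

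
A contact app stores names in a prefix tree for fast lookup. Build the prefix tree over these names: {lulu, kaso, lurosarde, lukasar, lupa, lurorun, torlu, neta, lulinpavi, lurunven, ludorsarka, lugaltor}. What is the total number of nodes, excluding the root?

Insert word by word; a character creates a node only if that edge doesn't already exist:
  "lulu" → 4 new (l, u, l, u)
  "kaso" → 4 new (k, a, s, o)
  "lurosarde" → prefix "lu" already present; 7 new (r, o, s, a, r, d, e)
  "lukasar" → prefix "lu" already present; 5 new (k, a, s, a, r)
  "lupa" → prefix "lu" already present; 2 new (p, a)
  "lurorun" → prefix "luro" already present; 3 new (r, u, n)
  "torlu" → 5 new (t, o, r, l, u)
  "neta" → 4 new (n, e, t, a)
  "lulinpavi" → prefix "lul" already present; 6 new (i, n, p, a, v, i)
  "lurunven" → prefix "lur" already present; 5 new (u, n, v, e, n)
  "ludorsarka" → prefix "lu" already present; 8 new (d, o, r, s, a, r, k, a)
  "lugaltor" → prefix "lu" already present; 6 new (g, a, l, t, o, r)
Total nodes = 4 + 4 + 7 + 5 + 2 + 3 + 5 + 4 + 6 + 5 + 8 + 6 = 59

59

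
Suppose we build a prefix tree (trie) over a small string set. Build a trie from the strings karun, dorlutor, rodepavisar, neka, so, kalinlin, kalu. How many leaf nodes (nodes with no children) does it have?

7

Leaves are exactly the stored words that no other stored word extends.
Those words: "dorlutor", "kalinlin", "kalu", "karun", "neka", "rodepavisar", "so"
Leaf count: 7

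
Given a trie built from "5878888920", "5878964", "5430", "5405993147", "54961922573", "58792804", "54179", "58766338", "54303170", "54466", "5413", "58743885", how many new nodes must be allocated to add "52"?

1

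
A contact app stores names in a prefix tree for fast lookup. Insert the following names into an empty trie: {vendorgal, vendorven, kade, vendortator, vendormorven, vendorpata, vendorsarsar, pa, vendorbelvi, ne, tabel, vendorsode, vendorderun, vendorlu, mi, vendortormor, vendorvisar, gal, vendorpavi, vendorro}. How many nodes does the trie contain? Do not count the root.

79

For each word, the new-node count is its length minus the longest prefix already in the trie:
  "vendorgal" → 9 new (v, e, n, d, o, r, g, a, l)
  "vendorven" → prefix "vendor" already present; 3 new (v, e, n)
  "kade" → 4 new (k, a, d, e)
  "vendortator" → prefix "vendor" already present; 5 new (t, a, t, o, r)
  "vendormorven" → prefix "vendor" already present; 6 new (m, o, r, v, e, n)
  "vendorpata" → prefix "vendor" already present; 4 new (p, a, t, a)
  "vendorsarsar" → prefix "vendor" already present; 6 new (s, a, r, s, a, r)
  "pa" → 2 new (p, a)
  "vendorbelvi" → prefix "vendor" already present; 5 new (b, e, l, v, i)
  "ne" → 2 new (n, e)
  "tabel" → 5 new (t, a, b, e, l)
  "vendorsode" → prefix "vendors" already present; 3 new (o, d, e)
  "vendorderun" → prefix "vendor" already present; 5 new (d, e, r, u, n)
  "vendorlu" → prefix "vendor" already present; 2 new (l, u)
  "mi" → 2 new (m, i)
  "vendortormor" → prefix "vendort" already present; 5 new (o, r, m, o, r)
  "vendorvisar" → prefix "vendorv" already present; 4 new (i, s, a, r)
  "gal" → 3 new (g, a, l)
  "vendorpavi" → prefix "vendorpa" already present; 2 new (v, i)
  "vendorro" → prefix "vendor" already present; 2 new (r, o)
Total nodes = 9 + 3 + 4 + 5 + 6 + 4 + 6 + 2 + 5 + 2 + 5 + 3 + 5 + 2 + 2 + 5 + 4 + 3 + 2 + 2 = 79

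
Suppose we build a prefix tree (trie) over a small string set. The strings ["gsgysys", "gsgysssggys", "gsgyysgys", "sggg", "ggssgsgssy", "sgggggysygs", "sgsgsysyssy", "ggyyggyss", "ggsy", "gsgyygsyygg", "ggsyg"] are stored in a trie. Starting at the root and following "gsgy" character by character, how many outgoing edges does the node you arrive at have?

Follow the path "gsgy" to its node, then look at its outgoing edges.
Characters that immediately follow "gsgy" among the stored strings: {s, y}.
That node has 2 child edges.

2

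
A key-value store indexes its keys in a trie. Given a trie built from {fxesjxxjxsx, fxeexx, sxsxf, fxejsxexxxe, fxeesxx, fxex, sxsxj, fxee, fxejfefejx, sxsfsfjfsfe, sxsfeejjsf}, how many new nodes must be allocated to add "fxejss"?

1

"fxejs" is already a path in the trie; the remaining "s" must be added.
New nodes needed: |"fxejss"| − 5 = 6 − 5 = 1.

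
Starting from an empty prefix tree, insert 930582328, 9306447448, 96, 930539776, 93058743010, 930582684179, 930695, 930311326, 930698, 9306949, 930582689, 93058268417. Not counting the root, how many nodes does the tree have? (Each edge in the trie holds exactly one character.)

Trace insertions, counting only characters that open a new branch:
  "930582328" → 9 new (9, 3, 0, 5, 8, 2, 3, 2, 8)
  "9306447448" → prefix "930" already present; 7 new (6, 4, 4, 7, 4, 4, 8)
  "96" → prefix "9" already present; 1 new (6)
  "930539776" → prefix "9305" already present; 5 new (3, 9, 7, 7, 6)
  "93058743010" → prefix "93058" already present; 6 new (7, 4, 3, 0, 1, 0)
  "930582684179" → prefix "930582" already present; 6 new (6, 8, 4, 1, 7, 9)
  "930695" → prefix "9306" already present; 2 new (9, 5)
  "930311326" → prefix "930" already present; 6 new (3, 1, 1, 3, 2, 6)
  "930698" → prefix "93069" already present; 1 new (8)
  "9306949" → prefix "93069" already present; 2 new (4, 9)
  "930582689" → prefix "93058268" already present; 1 new (9)
  "93058268417" → prefix "93058268417" already present; 0 new (none)
Total nodes = 9 + 7 + 1 + 5 + 6 + 6 + 2 + 6 + 1 + 2 + 1 + 0 = 46

46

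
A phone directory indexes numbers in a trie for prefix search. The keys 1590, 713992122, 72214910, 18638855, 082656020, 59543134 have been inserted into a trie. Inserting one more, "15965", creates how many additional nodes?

Walking "15965" from the root, the first 3 characters ("159") follow existing edges; "6" is the first miss.
New nodes needed: |"15965"| − 3 = 5 − 3 = 2.

2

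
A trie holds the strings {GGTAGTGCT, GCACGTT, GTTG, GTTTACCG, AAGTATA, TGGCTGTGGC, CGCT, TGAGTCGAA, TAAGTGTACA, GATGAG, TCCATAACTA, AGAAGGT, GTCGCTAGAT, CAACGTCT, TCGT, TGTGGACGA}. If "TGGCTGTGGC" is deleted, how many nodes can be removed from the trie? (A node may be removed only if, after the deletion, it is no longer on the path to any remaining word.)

8

After clearing the end-marker at "TGGCTGTGGC", prune upward until reaching a node still needed by another word.
The suffix "GCTGTGGC" (8 nodes) is used only by "TGGCTGTGGC"; the node for "TG" still has the child "A", so pruning stops there.
Nodes removed: 8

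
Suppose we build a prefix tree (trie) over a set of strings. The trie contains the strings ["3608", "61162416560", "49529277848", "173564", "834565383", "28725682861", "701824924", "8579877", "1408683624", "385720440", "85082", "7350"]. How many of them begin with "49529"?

Filter for entries beginning with "49529":
Words under "49529": 49529277848
Count: 1

1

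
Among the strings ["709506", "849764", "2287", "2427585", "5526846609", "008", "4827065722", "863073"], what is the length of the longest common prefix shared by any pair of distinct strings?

1

The deepest shared node is where two words last agree before diverging.
"2287" and "2427585" agree on "2" (1 characters) before diverging; nothing deeper is shared.
Longest shared-prefix length: 1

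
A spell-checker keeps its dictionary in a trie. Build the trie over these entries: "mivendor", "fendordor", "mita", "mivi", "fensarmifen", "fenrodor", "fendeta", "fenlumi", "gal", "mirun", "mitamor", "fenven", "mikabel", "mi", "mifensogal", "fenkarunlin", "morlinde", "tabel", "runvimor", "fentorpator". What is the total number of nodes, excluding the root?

101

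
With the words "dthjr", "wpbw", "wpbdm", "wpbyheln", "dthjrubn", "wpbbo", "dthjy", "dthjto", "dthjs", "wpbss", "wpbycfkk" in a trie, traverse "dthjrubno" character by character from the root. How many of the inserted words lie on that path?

2

Check each prefix of "dthjrubno" against the stored set — each match is an end-marker on the path.
Prefixes of the query that are stored words: "dthjr", "dthjrubn"
Count: 2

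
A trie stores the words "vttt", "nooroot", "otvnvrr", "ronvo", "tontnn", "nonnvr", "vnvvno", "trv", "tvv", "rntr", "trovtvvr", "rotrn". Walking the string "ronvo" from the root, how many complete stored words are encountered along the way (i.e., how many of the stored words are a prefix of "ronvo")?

1

Walk "ronvo" from the root; an end-of-word marker is hit whenever a stored word is a prefix of "ronvo".
Prefixes of the query that are stored words: "ronvo"
Count: 1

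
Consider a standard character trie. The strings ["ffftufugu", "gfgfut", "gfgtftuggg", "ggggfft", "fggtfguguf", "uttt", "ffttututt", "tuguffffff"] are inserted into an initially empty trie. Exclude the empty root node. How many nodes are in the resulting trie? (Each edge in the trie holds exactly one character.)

58

Insert word by word; a character creates a node only if that edge doesn't already exist:
  "ffftufugu" → 9 new (f, f, f, t, u, f, u, g, u)
  "gfgfut" → 6 new (g, f, g, f, u, t)
  "gfgtftuggg" → prefix "gfg" already present; 7 new (t, f, t, u, g, g, g)
  "ggggfft" → prefix "g" already present; 6 new (g, g, g, f, f, t)
  "fggtfguguf" → prefix "f" already present; 9 new (g, g, t, f, g, u, g, u, f)
  "uttt" → 4 new (u, t, t, t)
  "ffttututt" → prefix "ff" already present; 7 new (t, t, u, t, u, t, t)
  "tuguffffff" → 10 new (t, u, g, u, f, f, f, f, f, f)
Total nodes = 9 + 6 + 7 + 6 + 9 + 4 + 7 + 10 = 58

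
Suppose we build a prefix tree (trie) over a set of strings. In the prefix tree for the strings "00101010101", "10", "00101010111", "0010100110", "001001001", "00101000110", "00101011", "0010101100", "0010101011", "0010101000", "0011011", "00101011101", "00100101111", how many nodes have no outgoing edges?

Leaves are exactly the stored words that no other stored word extends.
Those words: "001001001", "00100101111", "00101000110", "0010100110", "0010101000", "00101010101", "00101010111", "0010101100", "00101011101", "0011011", "10"
Leaf count: 11

11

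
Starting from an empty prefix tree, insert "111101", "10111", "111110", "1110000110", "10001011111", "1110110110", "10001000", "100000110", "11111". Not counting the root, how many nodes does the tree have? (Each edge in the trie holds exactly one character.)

Trace insertions, counting only characters that open a new branch:
  "111101" → 6 new (1, 1, 1, 1, 0, 1)
  "10111" → prefix "1" already present; 4 new (0, 1, 1, 1)
  "111110" → prefix "1111" already present; 2 new (1, 0)
  "1110000110" → prefix "111" already present; 7 new (0, 0, 0, 0, 1, 1, 0)
  "10001011111" → prefix "10" already present; 9 new (0, 0, 1, 0, 1, 1, 1, 1, 1)
  "1110110110" → prefix "1110" already present; 6 new (1, 1, 0, 1, 1, 0)
  "10001000" → prefix "100010" already present; 2 new (0, 0)
  "100000110" → prefix "1000" already present; 5 new (0, 0, 1, 1, 0)
  "11111" → prefix "11111" already present; 0 new (none)
Total nodes = 6 + 4 + 2 + 7 + 9 + 6 + 2 + 5 + 0 = 41

41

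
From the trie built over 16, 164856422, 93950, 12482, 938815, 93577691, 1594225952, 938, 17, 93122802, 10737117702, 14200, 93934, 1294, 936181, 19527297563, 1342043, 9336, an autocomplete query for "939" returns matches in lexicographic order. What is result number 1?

93934

DFS of the "939" subtree visits, in order: "93934", "93950"
Position 1: 93934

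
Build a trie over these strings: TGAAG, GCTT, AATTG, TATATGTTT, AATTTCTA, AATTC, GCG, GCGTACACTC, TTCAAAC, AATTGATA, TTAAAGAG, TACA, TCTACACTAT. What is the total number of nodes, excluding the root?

61

Insert word by word; a character creates a node only if that edge doesn't already exist:
  "TGAAG" → 5 new (T, G, A, A, G)
  "GCTT" → 4 new (G, C, T, T)
  "AATTG" → 5 new (A, A, T, T, G)
  "TATATGTTT" → prefix "T" already present; 8 new (A, T, A, T, G, T, T, T)
  "AATTTCTA" → prefix "AATT" already present; 4 new (T, C, T, A)
  "AATTC" → prefix "AATT" already present; 1 new (C)
  "GCG" → prefix "GC" already present; 1 new (G)
  "GCGTACACTC" → prefix "GCG" already present; 7 new (T, A, C, A, C, T, C)
  "TTCAAAC" → prefix "T" already present; 6 new (T, C, A, A, A, C)
  "AATTGATA" → prefix "AATTG" already present; 3 new (A, T, A)
  "TTAAAGAG" → prefix "TT" already present; 6 new (A, A, A, G, A, G)
  "TACA" → prefix "TA" already present; 2 new (C, A)
  "TCTACACTAT" → prefix "T" already present; 9 new (C, T, A, C, A, C, T, A, T)
Total nodes = 5 + 4 + 5 + 8 + 4 + 1 + 1 + 7 + 6 + 3 + 6 + 2 + 9 = 61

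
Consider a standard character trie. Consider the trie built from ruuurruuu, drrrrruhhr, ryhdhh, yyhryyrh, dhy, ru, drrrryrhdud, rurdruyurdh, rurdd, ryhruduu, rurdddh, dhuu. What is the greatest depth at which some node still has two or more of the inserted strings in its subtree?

Equivalently: take the maximum, over all pairs, of their longest common prefix length.
"drrrrruhhr" and "drrrryrhdud" agree on "drrrr" (5 characters) before diverging; nothing deeper is shared.
Longest shared-prefix length: 5

5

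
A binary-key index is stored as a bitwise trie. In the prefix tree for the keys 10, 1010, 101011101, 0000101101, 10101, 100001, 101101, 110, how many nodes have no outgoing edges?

Leaves are exactly the stored words that no other stored word extends.
Those words: "0000101101", "100001", "101011101", "101101", "110"
Leaf count: 5

5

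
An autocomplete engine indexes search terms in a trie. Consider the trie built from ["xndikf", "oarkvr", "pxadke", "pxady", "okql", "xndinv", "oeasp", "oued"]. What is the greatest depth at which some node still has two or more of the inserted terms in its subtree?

4

Equivalently: take the maximum, over all pairs, of their longest common prefix length.
"pxadke" and "pxady" agree on "pxad" (4 characters) before diverging; nothing deeper is shared.
Longest shared-prefix length: 4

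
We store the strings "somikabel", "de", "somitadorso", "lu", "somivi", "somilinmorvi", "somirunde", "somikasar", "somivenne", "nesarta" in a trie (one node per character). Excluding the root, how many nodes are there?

For each word, the new-node count is its length minus the longest prefix already in the trie:
  "somikabel" → 9 new (s, o, m, i, k, a, b, e, l)
  "de" → 2 new (d, e)
  "somitadorso" → prefix "somi" already present; 7 new (t, a, d, o, r, s, o)
  "lu" → 2 new (l, u)
  "somivi" → prefix "somi" already present; 2 new (v, i)
  "somilinmorvi" → prefix "somi" already present; 8 new (l, i, n, m, o, r, v, i)
  "somirunde" → prefix "somi" already present; 5 new (r, u, n, d, e)
  "somikasar" → prefix "somika" already present; 3 new (s, a, r)
  "somivenne" → prefix "somiv" already present; 4 new (e, n, n, e)
  "nesarta" → 7 new (n, e, s, a, r, t, a)
Total nodes = 9 + 2 + 7 + 2 + 2 + 8 + 5 + 3 + 4 + 7 = 49

49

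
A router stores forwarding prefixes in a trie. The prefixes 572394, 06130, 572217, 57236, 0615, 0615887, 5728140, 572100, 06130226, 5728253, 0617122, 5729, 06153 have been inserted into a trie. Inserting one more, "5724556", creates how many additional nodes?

The longest prefix of "5724556" already in the trie is "572" (length 3).
Each of the 4 remaining characters creates one node.

4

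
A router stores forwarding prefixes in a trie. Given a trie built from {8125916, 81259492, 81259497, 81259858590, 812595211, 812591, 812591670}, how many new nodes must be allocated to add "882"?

"8" is already a path in the trie; the remaining "82" must be added.
New nodes needed: |"882"| − 1 = 3 − 1 = 2.

2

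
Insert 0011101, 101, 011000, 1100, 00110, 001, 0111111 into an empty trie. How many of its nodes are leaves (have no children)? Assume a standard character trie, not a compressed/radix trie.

A leaf is a node with no children — equivalently, the end of a word that is not a proper prefix of any other stored word.
Those words: "00110", "0011101", "011000", "0111111", "101", "1100"
Leaf count: 6

6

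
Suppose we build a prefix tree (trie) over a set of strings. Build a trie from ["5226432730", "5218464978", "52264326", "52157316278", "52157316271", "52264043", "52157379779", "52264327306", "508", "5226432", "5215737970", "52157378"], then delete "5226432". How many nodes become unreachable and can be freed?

After clearing the end-marker at "5226432", prune upward until reaching a node still needed by another word.
Every node on "5226432" is still needed (e.g. by "5226432730"), so nothing is freed.
Nodes removed: 0

0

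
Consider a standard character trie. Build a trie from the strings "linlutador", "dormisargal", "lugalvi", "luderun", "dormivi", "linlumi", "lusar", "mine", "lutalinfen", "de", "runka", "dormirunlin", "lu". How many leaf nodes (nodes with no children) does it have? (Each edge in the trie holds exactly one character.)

A leaf is a node with no children — equivalently, the end of a word that is not a proper prefix of any other stored word.
Those words: "de", "dormirunlin", "dormisargal", "dormivi", "linlumi", "linlutador", "luderun", "lugalvi", "lusar", "lutalinfen", "mine", "runka"
Leaf count: 12

12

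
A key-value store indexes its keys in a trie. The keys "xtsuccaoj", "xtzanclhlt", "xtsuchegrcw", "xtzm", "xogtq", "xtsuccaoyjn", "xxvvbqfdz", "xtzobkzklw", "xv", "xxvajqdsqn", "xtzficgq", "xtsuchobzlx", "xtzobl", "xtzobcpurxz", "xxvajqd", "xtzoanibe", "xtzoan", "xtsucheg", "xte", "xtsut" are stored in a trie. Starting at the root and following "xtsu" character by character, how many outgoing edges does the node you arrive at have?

Follow the path "xtsu" to its node, then look at its outgoing edges.
Distinct next characters after "xtsu": c, t.
That node has 2 child edges.

2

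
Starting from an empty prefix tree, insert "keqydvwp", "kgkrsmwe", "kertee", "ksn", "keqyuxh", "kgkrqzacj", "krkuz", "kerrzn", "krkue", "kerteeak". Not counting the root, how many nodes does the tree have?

39

For each word, the new-node count is its length minus the longest prefix already in the trie:
  "keqydvwp" → 8 new (k, e, q, y, d, v, w, p)
  "kgkrsmwe" → prefix "k" already present; 7 new (g, k, r, s, m, w, e)
  "kertee" → prefix "ke" already present; 4 new (r, t, e, e)
  "ksn" → prefix "k" already present; 2 new (s, n)
  "keqyuxh" → prefix "keqy" already present; 3 new (u, x, h)
  "kgkrqzacj" → prefix "kgkr" already present; 5 new (q, z, a, c, j)
  "krkuz" → prefix "k" already present; 4 new (r, k, u, z)
  "kerrzn" → prefix "ker" already present; 3 new (r, z, n)
  "krkue" → prefix "krku" already present; 1 new (e)
  "kerteeak" → prefix "kertee" already present; 2 new (a, k)
Total nodes = 8 + 7 + 4 + 2 + 3 + 5 + 4 + 3 + 1 + 2 = 39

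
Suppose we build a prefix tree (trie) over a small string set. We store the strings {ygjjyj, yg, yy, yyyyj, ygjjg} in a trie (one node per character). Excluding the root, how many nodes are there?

Count nodes per top-level branch (shared prefixes stored once):
  'y'-branch (yg, ygjjg, ygjjyj, yy, yyyyj): 11 nodes
Sum: 11

11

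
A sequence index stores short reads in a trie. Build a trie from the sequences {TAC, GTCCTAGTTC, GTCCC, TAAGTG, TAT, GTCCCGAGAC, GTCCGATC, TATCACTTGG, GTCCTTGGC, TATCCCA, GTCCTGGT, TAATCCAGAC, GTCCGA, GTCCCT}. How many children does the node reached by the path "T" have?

Walk "T" from the root, arriving at one node.
Distinct next characters after "T": A.
That node has 1 child edge.

1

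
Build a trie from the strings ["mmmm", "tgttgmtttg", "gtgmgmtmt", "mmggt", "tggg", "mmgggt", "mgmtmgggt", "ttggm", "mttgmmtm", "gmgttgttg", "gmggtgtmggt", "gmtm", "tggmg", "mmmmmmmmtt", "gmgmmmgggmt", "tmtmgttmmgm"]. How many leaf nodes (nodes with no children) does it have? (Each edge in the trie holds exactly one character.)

A leaf is a node with no children — equivalently, the end of a word that is not a proper prefix of any other stored word.
Those words: "gmggtgtmggt", "gmgmmmgggmt", "gmgttgttg", "gmtm", "gtgmgmtmt", "mgmtmgggt", "mmgggt", "mmggt", "mmmmmmmmtt", "mttgmmtm", "tggg", "tggmg", "tgttgmtttg", "tmtmgttmmgm", "ttggm"
Leaf count: 15

15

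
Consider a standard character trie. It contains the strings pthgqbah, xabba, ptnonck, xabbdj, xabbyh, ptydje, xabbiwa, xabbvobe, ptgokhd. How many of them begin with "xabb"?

5

Traverse to the node for "xabb", then collect every word in that subtree.
Words under "xabb": xabba, xabbdj, xabbiwa, xabbvobe, xabbyh
Count: 5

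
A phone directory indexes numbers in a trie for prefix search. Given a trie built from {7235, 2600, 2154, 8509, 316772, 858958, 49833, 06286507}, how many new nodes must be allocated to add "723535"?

The longest prefix of "723535" already in the trie is "7235" (length 4).
So 6 − 4 = 2 new nodes.

2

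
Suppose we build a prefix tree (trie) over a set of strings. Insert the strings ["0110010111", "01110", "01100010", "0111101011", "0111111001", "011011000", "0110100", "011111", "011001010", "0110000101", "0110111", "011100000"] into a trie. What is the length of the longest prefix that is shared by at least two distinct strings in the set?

8

Equivalently: take the maximum, over all pairs, of their longest common prefix length.
"011001010" and "0110010111" agree on "01100101" (8 characters) before diverging; nothing deeper is shared.
Longest shared-prefix length: 8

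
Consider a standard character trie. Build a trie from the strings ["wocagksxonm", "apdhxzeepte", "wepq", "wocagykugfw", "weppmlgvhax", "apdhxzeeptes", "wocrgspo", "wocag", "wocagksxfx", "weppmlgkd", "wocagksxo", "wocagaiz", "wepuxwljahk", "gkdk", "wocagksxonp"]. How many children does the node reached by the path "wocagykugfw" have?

0

Walk "wocagykugfw" from the root, arriving at one node.
No stored string extends past "wocagykugfw".
That node has 0 child edges.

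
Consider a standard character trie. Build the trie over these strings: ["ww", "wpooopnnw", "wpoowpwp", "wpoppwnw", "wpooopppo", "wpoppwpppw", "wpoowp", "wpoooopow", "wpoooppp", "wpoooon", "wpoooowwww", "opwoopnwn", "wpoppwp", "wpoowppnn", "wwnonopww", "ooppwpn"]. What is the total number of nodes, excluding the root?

60

Trace insertions, counting only characters that open a new branch:
  "ww" → 2 new (w, w)
  "wpooopnnw" → prefix "w" already present; 8 new (p, o, o, o, p, n, n, w)
  "wpoowpwp" → prefix "wpoo" already present; 4 new (w, p, w, p)
  "wpoppwnw" → prefix "wpo" already present; 5 new (p, p, w, n, w)
  "wpooopppo" → prefix "wpooop" already present; 3 new (p, p, o)
  "wpoppwpppw" → prefix "wpoppw" already present; 4 new (p, p, p, w)
  "wpoowp" → prefix "wpoowp" already present; 0 new (none)
  "wpoooopow" → prefix "wpooo" already present; 4 new (o, p, o, w)
  "wpoooppp" → prefix "wpoooppp" already present; 0 new (none)
  "wpoooon" → prefix "wpoooo" already present; 1 new (n)
  "wpoooowwww" → prefix "wpoooo" already present; 4 new (w, w, w, w)
  "opwoopnwn" → 9 new (o, p, w, o, o, p, n, w, n)
  "wpoppwp" → prefix "wpoppwp" already present; 0 new (none)
  "wpoowppnn" → prefix "wpoowp" already present; 3 new (p, n, n)
  "wwnonopww" → prefix "ww" already present; 7 new (n, o, n, o, p, w, w)
  "ooppwpn" → prefix "o" already present; 6 new (o, p, p, w, p, n)
Total nodes = 2 + 8 + 4 + 5 + 3 + 4 + 0 + 4 + 0 + 1 + 4 + 9 + 0 + 3 + 7 + 6 = 60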